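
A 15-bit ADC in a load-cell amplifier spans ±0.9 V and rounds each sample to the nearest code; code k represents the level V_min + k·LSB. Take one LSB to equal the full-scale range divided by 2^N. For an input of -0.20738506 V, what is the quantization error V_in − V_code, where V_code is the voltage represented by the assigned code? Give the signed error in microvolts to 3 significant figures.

−18.1 µV

Span: 0.9 V − (-0.9 V) = 1.8 V. LSB = 1.8 V / 2^15 ≈ 54.93 µV.
(V_in − V_min)/LSB = (-0.20738506 − (-0.9)) × 32768/1.8 = 12608.6702 → nearest code k = 12609.
V_code = V_min + k × range/2^15 = -0.9 + 12609 × 1.8/32768 = -0.20736694336 V.
Error = V_in − V_code = -0.20738506 − (-0.20736694336) = −18.1 µV.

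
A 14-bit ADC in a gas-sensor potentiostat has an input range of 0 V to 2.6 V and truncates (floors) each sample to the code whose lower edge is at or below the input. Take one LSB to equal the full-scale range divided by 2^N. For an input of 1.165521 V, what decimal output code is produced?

Range is 2.6 V. LSB = 2.6 V / 2^14 ≈ 158.7 µV.
(V_in − V_min) × 2^14/range = (1.165521 − (0)) × 16384/2.6 = 7344.575.
Floor → code = 7344.

7344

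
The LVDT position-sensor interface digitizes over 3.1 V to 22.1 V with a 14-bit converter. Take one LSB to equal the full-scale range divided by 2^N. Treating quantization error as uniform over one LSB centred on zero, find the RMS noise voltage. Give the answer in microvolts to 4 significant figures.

Full-scale range = 22.1 V − (3.1 V) = 19 V.
LSB = 19 V / 2^14 = 1.15967 mV.
V_rms = LSB/√12 = 1.15967 mV / √12 = 334.8 µV.

334.8 µV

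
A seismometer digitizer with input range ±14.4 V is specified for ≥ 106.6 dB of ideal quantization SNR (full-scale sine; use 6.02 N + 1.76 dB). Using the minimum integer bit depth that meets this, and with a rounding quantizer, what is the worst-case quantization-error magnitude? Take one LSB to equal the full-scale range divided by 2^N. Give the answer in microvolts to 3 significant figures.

54.9 µV

Range = 14.4 − (-14.4) = 28.8 V.
6.02 N + 1.76 ≥ 106.6 gives N ≥ 17.415, so the minimum integer is 18.
LSB = 28.8 V / 2^18 = 109.86 µV.
Max error for round-to-nearest is LSB/2 = 54.9 µV.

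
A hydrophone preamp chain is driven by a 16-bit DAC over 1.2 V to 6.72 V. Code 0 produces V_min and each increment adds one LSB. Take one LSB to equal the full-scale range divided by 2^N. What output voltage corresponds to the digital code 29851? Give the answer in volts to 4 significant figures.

Full-scale range = 6.72 V − (1.2 V) = 5.52 V. LSB = 5.52 V / 2^16.
V_out = V_min + code × LSB = 1.2 V + 29851 × 5.52 V / 65536
      = 1.2 V + 2.51431 V = 3.71431 V.

3.714 V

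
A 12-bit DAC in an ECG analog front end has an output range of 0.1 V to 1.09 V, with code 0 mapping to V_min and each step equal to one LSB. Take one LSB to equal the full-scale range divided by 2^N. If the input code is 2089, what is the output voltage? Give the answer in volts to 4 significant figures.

Full-scale range = 1.09 V − (0.1 V) = 0.99 V. LSB = 0.99 V / 2^12.
Output = V_min + (2089/4096) × range = 0.1 + 0.510010 × 0.99 V
      = 0.1 + 0.504910 = 0.604910 V.

0.6049 V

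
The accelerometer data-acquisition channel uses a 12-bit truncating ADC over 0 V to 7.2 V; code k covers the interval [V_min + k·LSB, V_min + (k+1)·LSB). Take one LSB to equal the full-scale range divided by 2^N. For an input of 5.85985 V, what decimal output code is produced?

3333

Full-scale range = 7.2 V. LSB = 7.2 V / 2^12 ≈ 1.758 mV.
(V_in − V_min) × 2^12/range = (5.85985 − (0)) × 4096/7.2 = 3333.604.
Floor → code = 3333.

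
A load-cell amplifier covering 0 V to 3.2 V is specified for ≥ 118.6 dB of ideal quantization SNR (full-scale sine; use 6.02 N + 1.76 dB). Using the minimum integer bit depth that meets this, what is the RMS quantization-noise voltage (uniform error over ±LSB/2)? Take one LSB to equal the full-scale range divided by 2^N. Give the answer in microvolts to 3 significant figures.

0.881 µV

Full-scale range = 3.2 V.
6.02 N + 1.76 ≥ 118.6 gives N ≥ 19.409, so the minimum integer is 20.
LSB = 3.2 V ÷ 2^20 = 3.2/1048576 V = 3.0518 µV.
RMS noise = LSB/√12 = 0.881 µV.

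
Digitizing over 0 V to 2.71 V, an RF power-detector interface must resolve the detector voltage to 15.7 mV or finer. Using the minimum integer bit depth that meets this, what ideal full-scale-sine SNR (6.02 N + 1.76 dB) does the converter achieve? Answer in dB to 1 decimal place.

Span = 2.71 V.
Need 2^N ≥ 2.71 V / 15.7 mV = 172.6 → N_min = 8.
6.02(8) + 1.76 = 49.92 dB.

49.9 dB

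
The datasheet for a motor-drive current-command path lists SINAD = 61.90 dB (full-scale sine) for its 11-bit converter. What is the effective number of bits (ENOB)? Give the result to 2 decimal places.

ENOB = (SINAD − 1.76) / 6.02 = (61.90 − 1.76) / 6.02 = 60.14 / 6.02 = 9.9900.

9.99 bits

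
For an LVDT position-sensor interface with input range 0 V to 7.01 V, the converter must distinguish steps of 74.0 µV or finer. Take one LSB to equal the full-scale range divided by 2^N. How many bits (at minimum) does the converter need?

Full-scale range = 7.01 V.
7.01 V / 74.0 µV = 94730. Since 2^16 = 65536 and 2^17 = 131072, N = 17.

17 bits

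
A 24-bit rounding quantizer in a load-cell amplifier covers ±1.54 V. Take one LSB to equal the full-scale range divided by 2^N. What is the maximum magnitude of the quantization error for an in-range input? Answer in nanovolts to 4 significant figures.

91.79 nV

The full-scale span is 1.54 − (-1.54) = 3.08 V.
LSB = 3.08 V / 2^24 = 183.582 nV.
A rounding quantizer has |error| ≤ LSB/2 = 91.79 nV.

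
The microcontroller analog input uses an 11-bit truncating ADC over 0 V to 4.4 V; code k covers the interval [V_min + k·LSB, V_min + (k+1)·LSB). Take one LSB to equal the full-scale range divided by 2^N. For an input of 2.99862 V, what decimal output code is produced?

V_FS = 4.4 V. LSB = 4.4 V / 2^11 ≈ 2.148 mV.
V_in − V_min = 2.99862 − (0) = 2.99862 V.
Divide by LSB: 2.99862 × 2048/4.4 = 1395.7213.
Truncating gives code 1395.

1395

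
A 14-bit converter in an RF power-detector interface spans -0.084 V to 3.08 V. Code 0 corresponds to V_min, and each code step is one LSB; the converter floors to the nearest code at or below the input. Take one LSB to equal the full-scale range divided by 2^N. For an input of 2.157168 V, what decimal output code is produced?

Full-scale range = 3.08 V − (-0.084 V) = 3.164 V. LSB = 3.164 V / 2^14 ≈ 193.1 µV.
(V_in − V_min) × 2^14/range = (2.157168 − (-0.084)) × 16384/3.164 = 11605.340.
Floor → code = 11605.

11605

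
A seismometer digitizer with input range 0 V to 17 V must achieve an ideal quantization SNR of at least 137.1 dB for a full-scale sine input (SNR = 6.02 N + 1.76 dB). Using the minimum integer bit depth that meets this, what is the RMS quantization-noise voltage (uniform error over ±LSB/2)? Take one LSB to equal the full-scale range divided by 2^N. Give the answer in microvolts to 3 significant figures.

Full-scale range = 17 V.
6.02 N + 1.76 ≥ 137.1 gives N ≥ 22.482, so the minimum integer is 23.
One LSB is 17 V / 8388608 = 2.0266 µV.
σ_q = LSB/√12 = 2.0266 µV/3.4641 = 0.585 µV.

0.585 µV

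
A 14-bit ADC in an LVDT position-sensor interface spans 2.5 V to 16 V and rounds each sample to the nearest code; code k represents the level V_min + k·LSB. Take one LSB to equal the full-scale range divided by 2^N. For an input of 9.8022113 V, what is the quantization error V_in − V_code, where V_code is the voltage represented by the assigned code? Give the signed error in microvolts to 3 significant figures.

Span: 16 V − (2.5 V) = 13.5 V. LSB = 13.5 V / 2^14 ≈ 0.8240 mV.
(9.8022113 − (2.5)) / LSB = 7.3022113 × 16384/13.5 = 8862.1800. Nearest integer: k = 8862.
V_code = 2.5 + (8862/16384) × 13.5 = 9.8020629883 V.
e = 9.8022113 − (9.8020629883) = +148 µV.

+148 µV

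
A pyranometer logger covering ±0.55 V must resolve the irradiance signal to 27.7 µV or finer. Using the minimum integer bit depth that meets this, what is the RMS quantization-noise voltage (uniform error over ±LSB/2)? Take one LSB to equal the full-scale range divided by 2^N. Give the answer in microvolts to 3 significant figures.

4.85 µV

Range = 0.55 − (-0.55) = 1.1 V.
Levels needed ≥ 1.1/27.7 µV = 39710. 2^16 = 65536 suffices, so N_min = 16.
LSB = 1.1 V / 2^16 = 16.785 µV.
RMS noise = LSB/√12 = 4.85 µV.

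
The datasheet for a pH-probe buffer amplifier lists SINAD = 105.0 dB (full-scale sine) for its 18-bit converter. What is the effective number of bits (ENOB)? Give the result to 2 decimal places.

(105.0 − 1.76) / 6.02 = 103.24/6.02 = 17.1495 effective bits.

17.15 bits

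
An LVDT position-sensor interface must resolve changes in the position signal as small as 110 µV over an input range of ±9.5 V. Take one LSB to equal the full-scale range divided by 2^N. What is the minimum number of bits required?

18 bits

Span: 9.5 V − (-9.5 V) = 19 V.
19 V / 110 µV = 172700. Since 2^17 = 131072 and 2^18 = 262144, N = 18.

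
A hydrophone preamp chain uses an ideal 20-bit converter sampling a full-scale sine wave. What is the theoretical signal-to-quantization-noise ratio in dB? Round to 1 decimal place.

For an ideal N-bit converter with full-scale sine input, SNR = 6.02 N + 1.76 dB. SNR = 6.02 × 20 + 1.76 = 120.40 + 1.76 = 122.16 dB.

122.2 dB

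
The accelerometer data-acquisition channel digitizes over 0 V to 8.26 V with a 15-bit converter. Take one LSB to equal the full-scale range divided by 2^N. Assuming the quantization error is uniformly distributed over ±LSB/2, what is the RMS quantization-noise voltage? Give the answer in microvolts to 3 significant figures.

Span = 8.26 V.
Step size = 8.26/32768 V = 252.08 µV.
RMS of a uniform error over width LSB is LSB/√12 = 72.8 µV.

72.8 µV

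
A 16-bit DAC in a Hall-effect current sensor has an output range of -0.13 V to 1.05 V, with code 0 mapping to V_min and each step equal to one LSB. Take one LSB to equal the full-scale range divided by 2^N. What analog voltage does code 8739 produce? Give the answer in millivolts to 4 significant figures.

27.35 mV

The full-scale span is 1.05 − (-0.13) = 1.18 V. LSB = 1.18 V / 2^16.
Output = V_min + (8739/65536) × range = -0.13 + 0.133347 × 1.18 V
      = -0.13 + 0.157349 = 0.0273489 V.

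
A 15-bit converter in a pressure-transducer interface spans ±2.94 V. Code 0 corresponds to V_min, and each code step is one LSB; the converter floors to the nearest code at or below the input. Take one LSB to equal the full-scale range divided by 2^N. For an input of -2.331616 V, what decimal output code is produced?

Range = 2.94 − (-2.94) = 5.88 V. LSB = 5.88 V / 2^15 ≈ 179.4 µV.
(V_in − V_min) × 2^15/range = (-2.331616 − (-2.94)) × 32768/5.88 = 3390.396.
Floor → code = 3390.

3390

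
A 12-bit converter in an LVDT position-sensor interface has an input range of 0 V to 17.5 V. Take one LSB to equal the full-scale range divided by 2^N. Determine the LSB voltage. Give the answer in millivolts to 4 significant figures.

4.272 mV

V_FS = 17.5 V.
2^12 = 4096 levels.
One LSB is 17.5 V / 4096 = 4.272 mV.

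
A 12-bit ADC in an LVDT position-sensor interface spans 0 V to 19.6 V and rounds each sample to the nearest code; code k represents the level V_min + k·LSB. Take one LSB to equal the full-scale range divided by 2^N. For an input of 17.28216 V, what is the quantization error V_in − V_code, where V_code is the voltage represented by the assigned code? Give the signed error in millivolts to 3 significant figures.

−1.82 mV

Full-scale range = 19.6 V. LSB = 19.6 V / 2^12 ≈ 4.785 mV.
(V_in − V_min)/LSB = (17.28216 − (0)) × 4096/19.6 = 3611.6187 → nearest code k = 3612.
V_code = 0 + (3612/4096) × 19.6 = 17.28398438 V.
e = 17.28216 − (17.28398438) = −1.82 mV.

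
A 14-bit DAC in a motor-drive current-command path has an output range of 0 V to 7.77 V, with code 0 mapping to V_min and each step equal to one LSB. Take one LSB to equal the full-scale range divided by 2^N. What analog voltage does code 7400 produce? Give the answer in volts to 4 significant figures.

3.509 V

Full-scale range = 7.77 V. LSB = 7.77 V / 2^14.
V_out = 0 + 7400 × (7.77/16384) V
      = 0 + 3.50940 = 3.50940 V.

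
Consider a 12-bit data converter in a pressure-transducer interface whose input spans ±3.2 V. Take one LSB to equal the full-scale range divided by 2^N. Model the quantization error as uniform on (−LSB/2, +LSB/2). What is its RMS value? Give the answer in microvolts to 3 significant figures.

451 µV

Range = 3.2 − (-3.2) = 6.4 V.
One LSB is 6.4 V / 4096 = 1.5625 mV.
RMS of a uniform error over width LSB is LSB/√12 = 451 µV.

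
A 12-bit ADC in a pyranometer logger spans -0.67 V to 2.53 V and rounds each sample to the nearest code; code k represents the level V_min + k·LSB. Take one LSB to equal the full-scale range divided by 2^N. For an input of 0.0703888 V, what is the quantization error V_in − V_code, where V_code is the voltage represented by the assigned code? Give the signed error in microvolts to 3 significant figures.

−236 µV

Range = 2.53 − (-0.67) = 3.2 V. LSB = 3.2 V / 2^12 ≈ 0.7813 mV.
Position in LSBs: (0.0703888 − (-0.67)) × 4096/3.2 = 947.6977; rounding gives k = 948.
Reconstructed level: -0.67 + 948 × 3.2/4096 V = 0.07062500000 V.
Error = V_in − V_code = 0.0703888 − (0.07062500000) = −236 µV.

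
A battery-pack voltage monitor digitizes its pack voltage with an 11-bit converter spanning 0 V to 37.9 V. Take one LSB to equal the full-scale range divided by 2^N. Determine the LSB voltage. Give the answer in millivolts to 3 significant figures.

V_FS = 37.9 V.
There are 2^11 = 2048 steps.
Step size = 37.9/2048 V = 18.5 mV.

18.5 mV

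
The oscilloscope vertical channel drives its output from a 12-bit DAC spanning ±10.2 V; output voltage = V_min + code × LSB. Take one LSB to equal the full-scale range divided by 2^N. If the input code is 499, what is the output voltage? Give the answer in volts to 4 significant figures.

Span: 10.2 V − (-10.2 V) = 20.4 V. LSB = 20.4 V / 2^12.
Output = V_min + (499/4096) × range = -10.2 + 0.121826 × 20.4 V
      = -10.2 + 2.48525 = -7.71475 V.

-7.715 V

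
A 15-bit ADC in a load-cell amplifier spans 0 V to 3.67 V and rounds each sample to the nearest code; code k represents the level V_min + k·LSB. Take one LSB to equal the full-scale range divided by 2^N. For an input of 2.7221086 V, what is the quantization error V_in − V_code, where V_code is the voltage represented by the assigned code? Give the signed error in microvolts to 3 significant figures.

Range is 3.67 V. LSB = 3.67 V / 2^15 ≈ 112.0 µV.
(2.7221086 − (0)) / LSB = 2.7221086 × 32768/3.67 = 24304.6470. Nearest integer: k = 24305.
V_code = 0 + (24305/32768) × 3.67 = 2.7221481323 V.
e = 2.7221086 − (2.7221481323) = −39.5 µV.

−39.5 µV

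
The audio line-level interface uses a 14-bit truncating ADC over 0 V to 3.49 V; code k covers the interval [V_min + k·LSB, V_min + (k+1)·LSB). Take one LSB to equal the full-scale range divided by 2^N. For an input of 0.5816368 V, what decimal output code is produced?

Range is 3.49 V. LSB = 3.49 V / 2^14 ≈ 213.0 µV.
(V_in − V_min) × 2^14/range = (0.5816368 − (0)) × 16384/3.49 = 2730.526.
Floor → code = 2730.

2730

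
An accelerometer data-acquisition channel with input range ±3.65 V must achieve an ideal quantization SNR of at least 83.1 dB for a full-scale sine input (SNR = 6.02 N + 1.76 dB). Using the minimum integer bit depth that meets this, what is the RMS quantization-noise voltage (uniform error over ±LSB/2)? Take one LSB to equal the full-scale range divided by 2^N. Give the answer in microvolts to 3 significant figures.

The full-scale span is 3.65 − (-3.65) = 7.3 V.
6.02 N + 1.76 ≥ 83.1 gives N ≥ 13.512, so the minimum integer is 14.
LSB = 7.3 V ÷ 2^14 = 7.3/16384 V = 445.56 µV.
RMS noise = LSB/√12 = 129 µV.

129 µV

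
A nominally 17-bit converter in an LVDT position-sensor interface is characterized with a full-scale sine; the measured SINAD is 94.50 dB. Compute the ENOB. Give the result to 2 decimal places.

ENOB = (SINAD − 1.76) / 6.02 = (94.50 − 1.76) / 6.02 = 92.74 / 6.02 = 15.4053.

15.41 bits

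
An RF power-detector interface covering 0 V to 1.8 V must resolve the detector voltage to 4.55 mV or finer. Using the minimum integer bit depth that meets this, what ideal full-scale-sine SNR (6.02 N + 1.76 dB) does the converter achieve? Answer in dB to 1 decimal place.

55.9 dB

Full-scale range = 1.8 V.
Need 2^N ≥ 1.8 V / 4.55 mV = 395.6 → N_min = 9.
Ideal SNR at N = 9: 6.02·9 + 1.76 = 55.9 dB.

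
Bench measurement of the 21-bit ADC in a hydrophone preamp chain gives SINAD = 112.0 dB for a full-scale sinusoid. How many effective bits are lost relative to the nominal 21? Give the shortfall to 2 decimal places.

ENOB = (SINAD − 1.76)/6.02 = (112.0 − 1.76)/6.02 = 18.3123 bits.
Shortfall = 21 − 18.3123 = 2.6877 bits.

2.69 bits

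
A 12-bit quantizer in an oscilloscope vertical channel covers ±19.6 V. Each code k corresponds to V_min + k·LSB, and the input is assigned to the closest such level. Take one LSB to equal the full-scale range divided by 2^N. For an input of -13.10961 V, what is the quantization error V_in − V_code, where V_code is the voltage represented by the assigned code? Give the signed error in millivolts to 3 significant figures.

Span: 19.6 V − (-19.6 V) = 39.2 V. LSB = 39.2 V / 2^12 ≈ 9.570 mV.
Position in LSBs: (-13.10961 − (-19.6)) × 4096/39.2 = 678.1795; rounding gives k = 678.
V_code = V_min + k × range/2^12 = -19.6 + 678 × 39.2/4096 = -13.11132813 V.
e = -13.10961 − (-13.11132813) = +1.72 mV.

+1.72 mV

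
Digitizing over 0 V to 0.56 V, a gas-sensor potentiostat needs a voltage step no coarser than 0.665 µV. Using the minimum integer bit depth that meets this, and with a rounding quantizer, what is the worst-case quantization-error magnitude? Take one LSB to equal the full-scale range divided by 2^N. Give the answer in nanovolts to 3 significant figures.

V_FS = 0.56 V.
0.56 V / 0.665 µV = 842100. Since 2^19 = 524288 and 2^20 = 1048576, N = 20.
LSB = 0.56 V ÷ 2^20 = 0.56/1048576 V = 0.53406 µV.
Half an LSB is 267 nV.

267 nV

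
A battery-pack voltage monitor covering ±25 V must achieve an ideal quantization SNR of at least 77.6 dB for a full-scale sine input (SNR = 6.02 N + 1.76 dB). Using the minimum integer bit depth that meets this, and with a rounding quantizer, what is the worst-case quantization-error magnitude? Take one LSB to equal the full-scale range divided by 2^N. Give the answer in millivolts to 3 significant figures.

Range = 25 − (-25) = 50 V.
Required N = ⌈(77.6 − 1.76)/6.02⌉ = ⌈12.598⌉ = 13.
LSB = 50 V ÷ 2^13 = 50/8192 V = 6.1035 mV.
|e|_max = LSB/2 = 3.05 mV.

3.05 mV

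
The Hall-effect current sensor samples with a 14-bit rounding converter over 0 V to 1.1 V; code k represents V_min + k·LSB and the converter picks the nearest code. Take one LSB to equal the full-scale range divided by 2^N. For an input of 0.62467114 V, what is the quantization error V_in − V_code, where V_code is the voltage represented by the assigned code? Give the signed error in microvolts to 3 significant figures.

V_FS = 1.1 V. LSB = 1.1 V / 2^14 ≈ 67.14 µV.
(V_in − V_min)/LSB = (0.62467114 − (0)) × 16384/1.1 = 9304.1927 → nearest code k = 9304.
Reconstructed level: 0 + 9304 × 1.1/16384 V = 0.62465820313 V.
V_in − V_code = 0.62467114 − (0.62465820313) = +12.9 µV.

+12.9 µV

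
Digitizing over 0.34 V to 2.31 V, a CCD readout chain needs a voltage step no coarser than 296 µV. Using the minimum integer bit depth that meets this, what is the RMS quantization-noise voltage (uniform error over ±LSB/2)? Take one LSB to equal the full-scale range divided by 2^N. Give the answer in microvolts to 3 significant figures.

Range = 2.31 − (0.34) = 1.97 V.
1.97 V / 296 µV = 6655. Since 2^12 = 4096 and 2^13 = 8192, N = 13.
LSB = 1.97 V / 2^13 = 240.48 µV.
σ_q = LSB/√12 = 240.48 µV/3.4641 = 69.4 µV.

69.4 µV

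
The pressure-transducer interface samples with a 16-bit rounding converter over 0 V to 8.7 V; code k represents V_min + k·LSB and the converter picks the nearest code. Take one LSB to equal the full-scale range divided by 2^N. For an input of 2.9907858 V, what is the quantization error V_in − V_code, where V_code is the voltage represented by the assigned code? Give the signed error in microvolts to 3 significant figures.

Span = 8.7 V. LSB = 8.7 V / 2^16 ≈ 132.8 µV.
Position in LSBs: (2.9907858 − (0)) × 65536/8.7 = 22529.2113; rounding gives k = 22529.
V_code = V_min + k × range/2^16 = 0 + 22529 × 8.7/65536 = 2.9907577515 V.
Error = V_in − V_code = 2.9907858 − (2.9907577515) = +28.0 µV.

+28.0 µV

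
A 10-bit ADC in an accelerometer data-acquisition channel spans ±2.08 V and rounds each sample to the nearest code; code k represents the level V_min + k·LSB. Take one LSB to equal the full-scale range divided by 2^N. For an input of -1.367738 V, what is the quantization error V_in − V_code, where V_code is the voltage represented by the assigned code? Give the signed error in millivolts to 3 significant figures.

+1.32 mV

The full-scale span is 2.08 − (-2.08) = 4.16 V. LSB = 4.16 V / 2^10 ≈ 4.063 mV.
(V_in − V_min)/LSB = (-1.367738 − (-2.08)) × 1024/4.16 = 175.3260 → nearest code k = 175.
V_code = -2.08 + (175/1024) × 4.16 = -1.369062500 V.
V_in − V_code = -1.367738 − (-1.369062500) = +1.32 mV.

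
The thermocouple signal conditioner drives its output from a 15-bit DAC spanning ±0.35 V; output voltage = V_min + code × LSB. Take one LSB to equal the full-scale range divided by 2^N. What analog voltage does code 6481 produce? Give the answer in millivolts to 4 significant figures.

-211.6 mV

The full-scale span is 0.35 − (-0.35) = 0.7 V. LSB = 0.7 V / 2^15.
V_out = V_min + code × LSB = -0.35 V + 6481 × 0.7 V / 32768
      = -0.35 + 0.138449 = -0.211551 V.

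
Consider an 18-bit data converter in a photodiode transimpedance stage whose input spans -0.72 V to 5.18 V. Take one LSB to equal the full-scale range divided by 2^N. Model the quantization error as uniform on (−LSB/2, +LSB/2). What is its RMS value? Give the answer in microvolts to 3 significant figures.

6.50 µV

The full-scale span is 5.18 − (-0.72) = 5.9 V.
LSB = 5.9 V ÷ 2^18 = 5.9/262144 V = 22.507 µV.
σ_q = LSB/√12 = 22.507 µV/3.4641 = 6.50 µV.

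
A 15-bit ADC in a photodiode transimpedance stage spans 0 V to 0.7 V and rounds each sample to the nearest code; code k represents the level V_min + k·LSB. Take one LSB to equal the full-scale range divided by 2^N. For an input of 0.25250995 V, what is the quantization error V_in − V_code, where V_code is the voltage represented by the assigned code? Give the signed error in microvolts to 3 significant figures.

Range is 0.7 V. LSB = 0.7 V / 2^15 ≈ 21.36 µV.
Position in LSBs: (0.25250995 − (0)) × 32768/0.7 = 11820.3515; rounding gives k = 11820.
V_code = V_min + k × range/2^15 = 0 + 11820 × 0.7/32768 = 0.25250244141 V.
Error = V_in − V_code = 0.25250995 − (0.25250244141) = +7.51 µV.

+7.51 µV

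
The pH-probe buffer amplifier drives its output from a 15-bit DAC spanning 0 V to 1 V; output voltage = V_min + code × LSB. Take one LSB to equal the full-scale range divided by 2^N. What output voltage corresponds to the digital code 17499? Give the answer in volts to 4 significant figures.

Range is 1 V. LSB = 1 V / 2^15.
Output = V_min + (17499/32768) × range = 0 + 0.534027 × 1 V
      = 0 V + 0.534027 V = 0.534027 V.

0.5340 V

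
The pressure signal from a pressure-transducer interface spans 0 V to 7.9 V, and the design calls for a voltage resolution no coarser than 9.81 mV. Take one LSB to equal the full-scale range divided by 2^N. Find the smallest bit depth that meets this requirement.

Full-scale range = 7.9 V.
Required number of levels: 7.9/9.81 mV = 805.30; smallest N with 2^N ≥ that is 10.

10 bits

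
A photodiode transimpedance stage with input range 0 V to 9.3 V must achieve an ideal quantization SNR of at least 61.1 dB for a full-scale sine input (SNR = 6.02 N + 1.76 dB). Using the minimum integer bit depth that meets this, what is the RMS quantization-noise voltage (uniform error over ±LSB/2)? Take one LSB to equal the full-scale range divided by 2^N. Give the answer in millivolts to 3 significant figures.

2.62 mV

Span = 9.3 V.
6.02 N + 1.76 ≥ 61.1 gives N ≥ 9.857, so the minimum integer is 10.
LSB = 9.3 V / 2^10 = 9.0820 mV.
RMS noise = LSB/√12 = 2.62 mV.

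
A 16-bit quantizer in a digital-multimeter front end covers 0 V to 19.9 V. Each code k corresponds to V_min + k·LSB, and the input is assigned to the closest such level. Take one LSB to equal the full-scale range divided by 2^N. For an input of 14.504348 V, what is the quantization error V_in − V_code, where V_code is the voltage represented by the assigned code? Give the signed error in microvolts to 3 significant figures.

−96.9 µV

Range is 19.9 V. LSB = 19.9 V / 2^16 ≈ 303.6 µV.
Position in LSBs: (14.504348 − (0)) × 65536/19.9 = 47766.6809; rounding gives k = 47767.
Reconstructed level: 0 + 47767 × 19.9/65536 V = 14.504444885 V.
e = 14.504348 − (14.504444885) = −96.9 µV.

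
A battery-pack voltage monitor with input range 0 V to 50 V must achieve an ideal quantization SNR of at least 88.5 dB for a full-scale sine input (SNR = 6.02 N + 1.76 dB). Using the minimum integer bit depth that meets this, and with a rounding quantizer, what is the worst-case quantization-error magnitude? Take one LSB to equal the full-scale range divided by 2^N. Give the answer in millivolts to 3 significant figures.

0.763 mV

V_FS = 50 V.
N ≥ (88.5 − 1.76)/6.02 = 14.409 → N_min = 15.
LSB = 50 V ÷ 2^15 = 50/32768 V = 1.5259 mV.
|e|_max = LSB/2 = 0.763 mV.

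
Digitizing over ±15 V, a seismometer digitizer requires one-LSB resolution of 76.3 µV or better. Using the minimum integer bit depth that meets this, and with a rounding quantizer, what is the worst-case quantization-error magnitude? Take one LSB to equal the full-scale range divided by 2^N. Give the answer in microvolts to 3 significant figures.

Range = 15 − (-15) = 30 V.
Levels needed ≥ 30/76.3 µV = 393200. 2^19 = 524288 suffices, so N_min = 19.
LSB = 30 V ÷ 2^19 = 30/524288 V = 57.220 µV.
Half an LSB is 28.6 µV.

28.6 µV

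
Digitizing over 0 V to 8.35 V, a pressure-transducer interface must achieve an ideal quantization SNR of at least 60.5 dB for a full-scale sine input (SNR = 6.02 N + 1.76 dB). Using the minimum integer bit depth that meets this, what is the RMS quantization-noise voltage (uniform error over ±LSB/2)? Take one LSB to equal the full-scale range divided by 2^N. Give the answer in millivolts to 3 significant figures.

2.35 mV

Span = 8.35 V.
Solving 6.02 N ≥ 60.5 − 1.76: N ≥ 9.757. Round up → N = 10.
LSB = 8.35 V / 2^10 = 8.1543 mV.
RMS noise = LSB/√12 = 2.35 mV.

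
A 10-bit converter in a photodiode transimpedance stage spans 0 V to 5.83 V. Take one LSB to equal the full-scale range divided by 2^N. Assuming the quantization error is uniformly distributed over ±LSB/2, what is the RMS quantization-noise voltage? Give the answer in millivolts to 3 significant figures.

1.64 mV

Range is 5.83 V.
LSB = 5.83 V ÷ 2^10 = 5.83/1024 V = 5.6934 mV.
σ_q = LSB/√12 = 5.6934 mV/3.4641 = 1.64 mV.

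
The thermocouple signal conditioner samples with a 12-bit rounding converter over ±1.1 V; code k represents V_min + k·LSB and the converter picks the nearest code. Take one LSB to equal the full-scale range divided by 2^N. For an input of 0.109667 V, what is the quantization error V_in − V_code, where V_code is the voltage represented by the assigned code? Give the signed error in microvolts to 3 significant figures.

Full-scale range = 1.1 V − (-1.1 V) = 2.2 V. LSB = 2.2 V / 2^12 ≈ 0.5371 mV.
(V_in − V_min)/LSB = (0.109667 − (-1.1)) × 4096/2.2 = 2252.1800 → nearest code k = 2252.
Reconstructed level: -1.1 + 2252 × 2.2/4096 V = 0.1095703125 V.
V_in − V_code = 0.109667 − (0.1095703125) = +96.7 µV.

+96.7 µV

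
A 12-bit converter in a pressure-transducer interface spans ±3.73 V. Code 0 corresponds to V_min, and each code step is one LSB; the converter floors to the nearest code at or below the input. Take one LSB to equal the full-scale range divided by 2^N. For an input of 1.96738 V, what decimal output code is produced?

3128

Span: 3.73 V − (-3.73 V) = 7.46 V. LSB = 7.46 V / 2^12 ≈ 1.821 mV.
V_in − V_min = 1.96738 − (-3.73) = 5.69738 V.
Divide by LSB: 5.69738 × 4096/7.46 = 3128.2129.
Truncating gives code 3128.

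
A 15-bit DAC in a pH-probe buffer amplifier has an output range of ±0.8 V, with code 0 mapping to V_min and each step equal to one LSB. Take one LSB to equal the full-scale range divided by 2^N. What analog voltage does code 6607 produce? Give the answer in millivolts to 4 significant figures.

-477.4 mV

Span: 0.8 V − (-0.8 V) = 1.6 V. LSB = 1.6 V / 2^15.
V_out = -0.8 + 6607 × (1.6/32768) V
      = -0.8 + 0.322607 = -0.477393 V.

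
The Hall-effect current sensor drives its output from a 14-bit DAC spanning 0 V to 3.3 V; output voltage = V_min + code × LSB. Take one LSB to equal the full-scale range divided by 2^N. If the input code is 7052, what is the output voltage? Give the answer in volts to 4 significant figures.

1.420 V

Range is 3.3 V. LSB = 3.3 V / 2^14.
V_out = V_min + code × LSB = 0 V + 7052 × 3.3 V / 16384
      = 0 V + 1.42039 V = 1.42039 V.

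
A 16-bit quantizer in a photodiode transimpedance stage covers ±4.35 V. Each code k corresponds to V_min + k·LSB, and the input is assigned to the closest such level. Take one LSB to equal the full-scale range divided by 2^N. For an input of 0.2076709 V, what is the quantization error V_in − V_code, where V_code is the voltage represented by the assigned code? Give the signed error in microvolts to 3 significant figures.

+47.6 µV

Full-scale range = 4.35 V − (-4.35 V) = 8.7 V. LSB = 8.7 V / 2^16 ≈ 132.8 µV.
(V_in − V_min)/LSB = (0.2076709 − (-4.35)) × 65536/8.7 = 34332.3586 → nearest code k = 34332.
V_code = V_min + k × range/2^16 = -4.35 + 34332 × 8.7/65536 = 0.20762329102 V.
Error = V_in − V_code = 0.2076709 − (0.20762329102) = +47.6 µV.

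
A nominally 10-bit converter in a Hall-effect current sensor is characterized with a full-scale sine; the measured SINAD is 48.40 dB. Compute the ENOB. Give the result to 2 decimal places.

ENOB = (SINAD − 1.76) / 6.02 = (48.40 − 1.76) / 6.02 = 46.64 / 6.02 = 7.7475.

7.75 bits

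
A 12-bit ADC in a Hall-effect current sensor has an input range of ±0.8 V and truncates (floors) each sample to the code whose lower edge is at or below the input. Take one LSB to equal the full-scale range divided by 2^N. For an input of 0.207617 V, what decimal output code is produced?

2579

Full-scale range = 0.8 V − (-0.8 V) = 1.6 V. LSB = 1.6 V / 2^12 ≈ 390.6 µV.
code = ⌊(V_in − V_min)/LSB⌋ = ⌊(V_in − V_min) × 2^12 / range⌋
     = ⌊(0.207617 − (-0.8)) × 4096 / 1.6⌋ = ⌊1.007617 × 4096/1.6⌋
     = ⌊2579.500⌋ = 2579.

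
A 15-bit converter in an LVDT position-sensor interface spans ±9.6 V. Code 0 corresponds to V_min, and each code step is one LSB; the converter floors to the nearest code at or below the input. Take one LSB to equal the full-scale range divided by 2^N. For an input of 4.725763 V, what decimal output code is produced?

24449

Full-scale range = 9.6 V − (-9.6 V) = 19.2 V. LSB = 19.2 V / 2^15 ≈ 0.5859 mV.
code = ⌊(V_in − V_min)/LSB⌋ = ⌊(V_in − V_min) × 2^15 / range⌋
     = ⌊(4.725763 − (-9.6)) × 32768 / 19.2⌋ = ⌊14.325763 × 32768/19.2⌋
     = ⌊24449.302⌋ = 24449.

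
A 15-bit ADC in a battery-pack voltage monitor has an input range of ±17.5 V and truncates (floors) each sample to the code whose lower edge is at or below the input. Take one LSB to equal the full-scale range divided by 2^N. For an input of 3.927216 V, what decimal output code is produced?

Range = 17.5 − (-17.5) = 35 V. LSB = 35 V / 2^15 ≈ 1.068 mV.
V_in − V_min = 3.927216 − (-17.5) = 21.427216 V.
Divide by LSB: 21.427216 × 32768/35 = 20060.7718.
Truncating gives code 20060.

20060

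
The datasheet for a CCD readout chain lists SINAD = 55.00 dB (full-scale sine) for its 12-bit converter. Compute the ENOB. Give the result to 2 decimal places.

8.84 bits

(55.00 − 1.76) / 6.02 = 53.24/6.02 = 8.8439 effective bits.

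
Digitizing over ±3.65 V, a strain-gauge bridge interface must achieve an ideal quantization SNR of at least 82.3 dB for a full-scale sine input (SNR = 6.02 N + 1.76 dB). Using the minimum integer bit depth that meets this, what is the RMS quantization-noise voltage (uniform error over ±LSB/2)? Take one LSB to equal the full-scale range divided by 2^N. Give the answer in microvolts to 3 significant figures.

The full-scale span is 3.65 − (-3.65) = 7.3 V.
Solving 6.02 N ≥ 82.3 − 1.76: N ≥ 13.379. Round up → N = 14.
LSB = 7.3 V ÷ 2^14 = 7.3/16384 V = 445.56 µV.
RMS noise = LSB/√12 = 129 µV.

129 µV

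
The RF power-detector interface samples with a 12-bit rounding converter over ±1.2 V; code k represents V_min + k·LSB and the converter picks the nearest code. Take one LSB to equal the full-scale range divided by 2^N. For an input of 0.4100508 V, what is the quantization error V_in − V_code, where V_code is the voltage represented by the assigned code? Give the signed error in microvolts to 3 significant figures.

−105 µV

The full-scale span is 1.2 − (-1.2) = 2.4 V. LSB = 2.4 V / 2^12 ≈ 0.5859 mV.
Position in LSBs: (0.4100508 − (-1.2)) × 4096/2.4 = 2747.8200; rounding gives k = 2748.
V_code = -1.2 + (2748/4096) × 2.4 = 0.4101562500 V.
e = 0.4100508 − (0.4101562500) = −105 µV.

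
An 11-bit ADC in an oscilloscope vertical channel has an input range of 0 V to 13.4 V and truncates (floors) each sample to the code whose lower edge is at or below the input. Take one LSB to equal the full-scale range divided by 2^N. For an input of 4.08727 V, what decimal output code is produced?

624

Range is 13.4 V. LSB = 13.4 V / 2^11 ≈ 6.543 mV.
code = ⌊(V_in − V_min)/LSB⌋ = ⌊(V_in − V_min) × 2^11 / range⌋
     = ⌊(4.08727 − (0)) × 2048 / 13.4⌋ = ⌊4.08727 × 2048/13.4⌋
     = ⌊624.681⌋ = 624.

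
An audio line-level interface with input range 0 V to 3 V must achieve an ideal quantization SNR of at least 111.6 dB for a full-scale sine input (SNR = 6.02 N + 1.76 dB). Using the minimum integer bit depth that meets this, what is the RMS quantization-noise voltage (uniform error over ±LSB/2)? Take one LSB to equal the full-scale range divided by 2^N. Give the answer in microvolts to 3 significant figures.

Range is 3 V.
N ≥ (111.6 − 1.76)/6.02 = 18.246 → N_min = 19.
LSB = 3 V / 2^19 = 5.7220 µV.
V_rms = LSB/√12 = 1.65 µV.

1.65 µV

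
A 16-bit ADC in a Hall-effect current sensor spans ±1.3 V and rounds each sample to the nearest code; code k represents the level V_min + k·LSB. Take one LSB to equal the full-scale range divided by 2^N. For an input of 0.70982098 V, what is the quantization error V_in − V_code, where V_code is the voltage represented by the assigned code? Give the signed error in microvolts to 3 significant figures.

−5.68 µV

Full-scale range = 1.3 V − (-1.3 V) = 2.6 V. LSB = 2.6 V / 2^16 ≈ 39.67 µV.
(V_in − V_min)/LSB = (0.70982098 − (-1.3)) × 65536/2.6 = 50659.8568 → nearest code k = 50660.
Reconstructed level: -1.3 + 50660 × 2.6/65536 V = 0.70982666016 V.
e = 0.70982098 − (0.70982666016) = −5.68 µV.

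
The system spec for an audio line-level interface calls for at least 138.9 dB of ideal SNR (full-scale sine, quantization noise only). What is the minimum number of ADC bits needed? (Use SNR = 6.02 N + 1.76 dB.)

23 bits

N ≥ (138.9 − 1.76)/6.02 = 22.781 → N_min = 23.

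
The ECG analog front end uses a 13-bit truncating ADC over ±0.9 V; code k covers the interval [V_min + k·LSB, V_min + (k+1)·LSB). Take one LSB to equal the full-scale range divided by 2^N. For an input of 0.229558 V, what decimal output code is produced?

Range = 0.9 − (-0.9) = 1.8 V. LSB = 1.8 V / 2^13 ≈ 219.7 µV.
code = ⌊(V_in − V_min)/LSB⌋ = ⌊(V_in − V_min) × 2^13 / range⌋
     = ⌊(0.229558 − (-0.9)) × 8192 / 1.8⌋ = ⌊1.129558 × 8192/1.8⌋
     = ⌊5140.744⌋ = 5140.

5140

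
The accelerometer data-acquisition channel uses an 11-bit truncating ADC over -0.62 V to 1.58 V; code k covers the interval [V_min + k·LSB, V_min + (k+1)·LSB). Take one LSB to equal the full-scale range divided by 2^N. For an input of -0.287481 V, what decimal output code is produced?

The full-scale span is 1.58 − (-0.62) = 2.2 V. LSB = 2.2 V / 2^11 ≈ 1.074 mV.
code = ⌊(V_in − V_min)/LSB⌋ = ⌊(V_in − V_min) × 2^11 / range⌋
     = ⌊(-0.287481 − (-0.62)) × 2048 / 2.2⌋ = ⌊0.332519 × 2048/2.2⌋
     = ⌊309.545⌋ = 309.

309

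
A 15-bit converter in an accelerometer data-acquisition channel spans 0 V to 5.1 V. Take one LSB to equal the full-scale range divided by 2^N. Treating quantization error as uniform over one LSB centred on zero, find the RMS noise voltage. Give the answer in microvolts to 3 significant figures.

44.9 µV

V_FS = 5.1 V.
Step size = 5.1/32768 V = 155.64 µV.
σ_q = LSB/√12 = 155.64 µV/3.4641 = 44.9 µV.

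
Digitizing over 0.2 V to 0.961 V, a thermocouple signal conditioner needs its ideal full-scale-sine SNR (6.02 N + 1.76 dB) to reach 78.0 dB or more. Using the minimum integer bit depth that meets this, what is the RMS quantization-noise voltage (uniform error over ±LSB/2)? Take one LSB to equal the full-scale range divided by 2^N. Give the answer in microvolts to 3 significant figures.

Full-scale range = 0.961 V − (0.2 V) = 0.761 V.
Required N = ⌈(78.0 − 1.76)/6.02⌉ = ⌈12.664⌉ = 13.
LSB = 0.761 V / 2^13 = 92.896 µV.
RMS noise = LSB/√12 = 26.8 µV.

26.8 µV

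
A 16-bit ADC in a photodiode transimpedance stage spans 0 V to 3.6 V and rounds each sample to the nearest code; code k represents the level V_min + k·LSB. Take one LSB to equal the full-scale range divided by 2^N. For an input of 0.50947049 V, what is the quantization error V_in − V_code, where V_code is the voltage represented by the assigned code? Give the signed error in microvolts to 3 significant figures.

Range is 3.6 V. LSB = 3.6 V / 2^16 ≈ 54.93 µV.
Position in LSBs: (0.50947049 − (0)) × 65536/3.6 = 9274.6272; rounding gives k = 9275.
Reconstructed level: 0 + 9275 × 3.6/65536 V = 0.50949096680 V.
Error = V_in − V_code = 0.50947049 − (0.50949096680) = −20.5 µV.

−20.5 µV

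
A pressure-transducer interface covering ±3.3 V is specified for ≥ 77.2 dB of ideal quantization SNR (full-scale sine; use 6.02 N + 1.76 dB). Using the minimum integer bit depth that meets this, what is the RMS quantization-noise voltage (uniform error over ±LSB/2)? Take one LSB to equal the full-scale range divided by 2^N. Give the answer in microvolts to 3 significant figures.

233 µV

Range = 3.3 − (-3.3) = 6.6 V.
N ≥ (77.2 − 1.76)/6.02 = 12.532 → N_min = 13.
LSB = 6.6 V ÷ 2^13 = 6.6/8192 V = 0.80566 mV.
σ_q = LSB/√12 = 0.80566 mV/3.4641 = 233 µV.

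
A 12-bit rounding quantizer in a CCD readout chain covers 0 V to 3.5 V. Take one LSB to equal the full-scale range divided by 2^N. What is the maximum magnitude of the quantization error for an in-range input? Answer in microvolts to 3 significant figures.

Range is 3.5 V.
Step size = 3.5/4096 V = 0.85449 mV.
Worst-case error for round-to-nearest is half an LSB: 427 µV.

427 µV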